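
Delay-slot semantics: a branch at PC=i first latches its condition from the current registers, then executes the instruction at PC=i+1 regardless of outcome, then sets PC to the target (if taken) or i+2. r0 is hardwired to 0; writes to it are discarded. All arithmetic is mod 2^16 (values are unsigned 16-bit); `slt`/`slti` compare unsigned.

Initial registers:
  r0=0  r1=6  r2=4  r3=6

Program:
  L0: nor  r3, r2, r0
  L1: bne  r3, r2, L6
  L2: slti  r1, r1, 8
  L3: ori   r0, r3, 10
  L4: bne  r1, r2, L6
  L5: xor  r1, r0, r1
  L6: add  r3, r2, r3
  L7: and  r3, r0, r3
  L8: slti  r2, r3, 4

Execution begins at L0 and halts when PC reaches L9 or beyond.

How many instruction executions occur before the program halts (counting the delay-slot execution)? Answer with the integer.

6

  step pc=0: nor  r3, r2, r0  regs=(0,6,4,65531)
  step pc=1: bne  r3, r2, L6  cond=T  regs=(0,6,4,65531)
  step pc=2: slti  r1, r1, 8  regs=(0,1,4,65531)
  step pc=6: add  r3, r2, r3  regs=(0,1,4,65535)
  step pc=7: and  r3, r0, r3  regs=(0,1,4,0)
  step pc=8: slti  r2, r3, 4  regs=(0,1,1,0)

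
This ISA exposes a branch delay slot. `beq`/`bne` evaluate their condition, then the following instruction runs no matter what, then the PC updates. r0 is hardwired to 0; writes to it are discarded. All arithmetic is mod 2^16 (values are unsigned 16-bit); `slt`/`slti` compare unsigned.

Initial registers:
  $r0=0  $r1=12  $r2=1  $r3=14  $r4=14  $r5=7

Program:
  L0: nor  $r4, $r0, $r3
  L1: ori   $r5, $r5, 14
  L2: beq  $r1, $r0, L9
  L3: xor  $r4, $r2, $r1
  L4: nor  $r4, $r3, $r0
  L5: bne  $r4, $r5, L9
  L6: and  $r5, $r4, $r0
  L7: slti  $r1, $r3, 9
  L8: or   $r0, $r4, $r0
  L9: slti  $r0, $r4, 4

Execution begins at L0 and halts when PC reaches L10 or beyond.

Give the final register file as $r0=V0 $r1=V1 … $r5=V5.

$r0=0 $r1=12 $r2=1 $r3=14 $r4=65521 $r5=0

[0] nor  $r4, $r0, $r3  →  {$r0:0, $r1:12, $r2:1, $r3:14, $r4:65521, $r5:7}
[1] ori   $r5, $r5, 14  →  {$r0:0, $r1:12, $r2:1, $r3:14, $r4:65521, $r5:15}
[2] beq  $r1, $r0, L9  →  {$r0:0, $r1:12, $r2:1, $r3:14, $r4:65521, $r5:15}  ⟨branch fallthrough⟩
[3] xor  $r4, $r2, $r1  →  {$r0:0, $r1:12, $r2:1, $r3:14, $r4:13, $r5:15}
[4] nor  $r4, $r3, $r0  →  {$r0:0, $r1:12, $r2:1, $r3:14, $r4:65521, $r5:15}
[5] bne  $r4, $r5, L9  →  {$r0:0, $r1:12, $r2:1, $r3:14, $r4:65521, $r5:15}  ⟨branch taken⟩
[6] and  $r5, $r4, $r0  →  {$r0:0, $r1:12, $r2:1, $r3:14, $r4:65521, $r5:0}
[9] slti  $r0, $r4, 4  →  {$r0:0, $r1:12, $r2:1, $r3:14, $r4:65521, $r5:0}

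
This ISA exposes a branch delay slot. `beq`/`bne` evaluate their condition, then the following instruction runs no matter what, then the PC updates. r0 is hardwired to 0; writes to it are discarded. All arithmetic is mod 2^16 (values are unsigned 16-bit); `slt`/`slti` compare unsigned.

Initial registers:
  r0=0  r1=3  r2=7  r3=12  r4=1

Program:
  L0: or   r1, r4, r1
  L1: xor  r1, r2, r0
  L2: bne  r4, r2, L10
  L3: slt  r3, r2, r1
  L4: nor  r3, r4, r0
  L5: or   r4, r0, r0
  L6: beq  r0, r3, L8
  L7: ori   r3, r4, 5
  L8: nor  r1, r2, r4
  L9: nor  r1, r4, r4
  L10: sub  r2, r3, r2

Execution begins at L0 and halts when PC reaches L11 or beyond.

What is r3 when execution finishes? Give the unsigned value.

0

[0] or   r1, r4, r1  →  {r0:0, r1:3, r2:7, r3:12, r4:1}
[1] xor  r1, r2, r0  →  {r0:0, r1:7, r2:7, r3:12, r4:1}
[2] bne  r4, r2, L10  →  {r0:0, r1:7, r2:7, r3:12, r4:1}  ⟨branch taken⟩
[3] slt  r3, r2, r1  →  {r0:0, r1:7, r2:7, r3:0, r4:1}
[10] sub  r2, r3, r2  →  {r0:0, r1:7, r2:65529, r3:0, r4:1}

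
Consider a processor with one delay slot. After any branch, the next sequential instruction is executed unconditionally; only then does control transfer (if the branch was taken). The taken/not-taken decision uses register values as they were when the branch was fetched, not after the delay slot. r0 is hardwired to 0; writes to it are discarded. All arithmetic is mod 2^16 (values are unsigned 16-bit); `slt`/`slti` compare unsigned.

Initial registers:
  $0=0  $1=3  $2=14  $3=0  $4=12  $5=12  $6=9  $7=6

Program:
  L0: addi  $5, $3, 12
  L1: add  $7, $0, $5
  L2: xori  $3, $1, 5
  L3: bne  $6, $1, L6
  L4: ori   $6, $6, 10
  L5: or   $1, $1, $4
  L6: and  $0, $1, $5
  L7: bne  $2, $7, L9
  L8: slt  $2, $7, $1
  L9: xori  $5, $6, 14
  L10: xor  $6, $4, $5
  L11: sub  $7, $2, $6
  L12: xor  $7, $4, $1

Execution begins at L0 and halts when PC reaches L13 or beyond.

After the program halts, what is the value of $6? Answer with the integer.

PC=0  addi  $5, $3, 12       | $0=0 $1=3 $2=14 $3=0 $4=12 $5=12 $6=9 $7=6
PC=1  add  $7, $0, $5        | $0=0 $1=3 $2=14 $3=0 $4=12 $5=12 $6=9 $7=12
PC=2  xori  $3, $1, 5        | $0=0 $1=3 $2=14 $3=6 $4=12 $5=12 $6=9 $7=12
PC=3  bne  $6, $1, L6        | $0=0 $1=3 $2=14 $3=6 $4=12 $5=12 $6=9 $7=12  [TAKEN]
PC=4  ori   $6, $6, 10       | $0=0 $1=3 $2=14 $3=6 $4=12 $5=12 $6=11 $7=12
PC=6  and  $0, $1, $5        | $0=0 $1=3 $2=14 $3=6 $4=12 $5=12 $6=11 $7=12
PC=7  bne  $2, $7, L9        | $0=0 $1=3 $2=14 $3=6 $4=12 $5=12 $6=11 $7=12  [TAKEN]
PC=8  slt  $2, $7, $1        | $0=0 $1=3 $2=0 $3=6 $4=12 $5=12 $6=11 $7=12
PC=9  xori  $5, $6, 14       | $0=0 $1=3 $2=0 $3=6 $4=12 $5=5 $6=11 $7=12
PC=10 xor  $6, $4, $5        | $0=0 $1=3 $2=0 $3=6 $4=12 $5=5 $6=9 $7=12
PC=11 sub  $7, $2, $6        | $0=0 $1=3 $2=0 $3=6 $4=12 $5=5 $6=9 $7=65527
PC=12 xor  $7, $4, $1        | $0=0 $1=3 $2=0 $3=6 $4=12 $5=5 $6=9 $7=15

9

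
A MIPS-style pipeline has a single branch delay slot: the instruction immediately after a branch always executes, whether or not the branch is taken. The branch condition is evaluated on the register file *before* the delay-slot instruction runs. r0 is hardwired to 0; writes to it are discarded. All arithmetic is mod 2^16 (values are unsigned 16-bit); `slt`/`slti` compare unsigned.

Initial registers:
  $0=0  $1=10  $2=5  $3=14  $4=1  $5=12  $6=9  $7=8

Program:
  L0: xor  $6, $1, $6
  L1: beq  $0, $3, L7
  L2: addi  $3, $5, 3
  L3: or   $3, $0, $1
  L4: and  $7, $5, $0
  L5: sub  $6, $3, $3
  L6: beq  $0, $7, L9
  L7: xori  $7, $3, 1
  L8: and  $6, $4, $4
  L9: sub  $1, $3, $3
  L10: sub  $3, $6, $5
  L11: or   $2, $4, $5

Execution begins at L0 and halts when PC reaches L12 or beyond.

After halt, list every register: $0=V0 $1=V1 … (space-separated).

PC=0  xor  $6, $1, $6        | $0=0 $1=10 $2=5 $3=14 $4=1 $5=12 $6=3 $7=8
PC=1  beq  $0, $3, L7        | $0=0 $1=10 $2=5 $3=14 $4=1 $5=12 $6=3 $7=8  [not taken]
PC=2  addi  $3, $5, 3        | $0=0 $1=10 $2=5 $3=15 $4=1 $5=12 $6=3 $7=8
PC=3  or   $3, $0, $1        | $0=0 $1=10 $2=5 $3=10 $4=1 $5=12 $6=3 $7=8
PC=4  and  $7, $5, $0        | $0=0 $1=10 $2=5 $3=10 $4=1 $5=12 $6=3 $7=0
PC=5  sub  $6, $3, $3        | $0=0 $1=10 $2=5 $3=10 $4=1 $5=12 $6=0 $7=0
PC=6  beq  $0, $7, L9        | $0=0 $1=10 $2=5 $3=10 $4=1 $5=12 $6=0 $7=0  [TAKEN]
PC=7  xori  $7, $3, 1        | $0=0 $1=10 $2=5 $3=10 $4=1 $5=12 $6=0 $7=11
PC=9  sub  $1, $3, $3        | $0=0 $1=0 $2=5 $3=10 $4=1 $5=12 $6=0 $7=11
PC=10 sub  $3, $6, $5        | $0=0 $1=0 $2=5 $3=65524 $4=1 $5=12 $6=0 $7=11
PC=11 or   $2, $4, $5        | $0=0 $1=0 $2=13 $3=65524 $4=1 $5=12 $6=0 $7=11

$0=0 $1=0 $2=13 $3=65524 $4=1 $5=12 $6=0 $7=11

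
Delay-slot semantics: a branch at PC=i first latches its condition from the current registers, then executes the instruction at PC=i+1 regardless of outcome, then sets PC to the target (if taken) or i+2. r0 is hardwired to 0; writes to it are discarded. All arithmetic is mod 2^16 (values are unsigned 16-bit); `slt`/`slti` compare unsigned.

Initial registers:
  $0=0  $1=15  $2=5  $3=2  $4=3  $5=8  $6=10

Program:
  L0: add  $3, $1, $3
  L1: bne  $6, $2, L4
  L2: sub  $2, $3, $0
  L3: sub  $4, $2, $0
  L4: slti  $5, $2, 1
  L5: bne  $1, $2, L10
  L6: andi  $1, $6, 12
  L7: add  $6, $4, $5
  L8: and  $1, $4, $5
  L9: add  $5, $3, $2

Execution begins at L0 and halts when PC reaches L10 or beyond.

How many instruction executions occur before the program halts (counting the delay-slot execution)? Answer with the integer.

[0] add  $3, $1, $3  →  {$0:0, $1:15, $2:5, $3:17, $4:3, $5:8, $6:10}
[1] bne  $6, $2, L4  →  {$0:0, $1:15, $2:5, $3:17, $4:3, $5:8, $6:10}  ⟨branch taken⟩
[2] sub  $2, $3, $0  →  {$0:0, $1:15, $2:17, $3:17, $4:3, $5:8, $6:10}
[4] slti  $5, $2, 1  →  {$0:0, $1:15, $2:17, $3:17, $4:3, $5:0, $6:10}
[5] bne  $1, $2, L10  →  {$0:0, $1:15, $2:17, $3:17, $4:3, $5:0, $6:10}  ⟨branch taken⟩
[6] andi  $1, $6, 12  →  {$0:0, $1:8, $2:17, $3:17, $4:3, $5:0, $6:10}

6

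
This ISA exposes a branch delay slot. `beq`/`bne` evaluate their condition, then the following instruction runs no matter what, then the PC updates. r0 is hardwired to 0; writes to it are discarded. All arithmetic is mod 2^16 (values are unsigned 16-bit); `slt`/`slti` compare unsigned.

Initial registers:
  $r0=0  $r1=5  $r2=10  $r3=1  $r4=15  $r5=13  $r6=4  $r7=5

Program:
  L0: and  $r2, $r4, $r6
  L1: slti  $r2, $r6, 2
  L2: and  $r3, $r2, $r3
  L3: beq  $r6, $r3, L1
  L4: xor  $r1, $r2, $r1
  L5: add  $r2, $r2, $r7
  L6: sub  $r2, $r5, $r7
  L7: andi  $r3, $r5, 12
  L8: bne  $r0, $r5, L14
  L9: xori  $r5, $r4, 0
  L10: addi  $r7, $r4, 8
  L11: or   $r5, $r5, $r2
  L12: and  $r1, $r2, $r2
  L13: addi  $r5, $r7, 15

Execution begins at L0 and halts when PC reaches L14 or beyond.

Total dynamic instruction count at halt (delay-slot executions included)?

[0] and  $r2, $r4, $r6  →  {$r0:0, $r1:5, $r2:4, $r3:1, $r4:15, $r5:13, $r6:4, $r7:5}
[1] slti  $r2, $r6, 2  →  {$r0:0, $r1:5, $r2:0, $r3:1, $r4:15, $r5:13, $r6:4, $r7:5}
[2] and  $r3, $r2, $r3  →  {$r0:0, $r1:5, $r2:0, $r3:0, $r4:15, $r5:13, $r6:4, $r7:5}
[3] beq  $r6, $r3, L1  →  {$r0:0, $r1:5, $r2:0, $r3:0, $r4:15, $r5:13, $r6:4, $r7:5}  ⟨branch fallthrough⟩
[4] xor  $r1, $r2, $r1  →  {$r0:0, $r1:5, $r2:0, $r3:0, $r4:15, $r5:13, $r6:4, $r7:5}
[5] add  $r2, $r2, $r7  →  {$r0:0, $r1:5, $r2:5, $r3:0, $r4:15, $r5:13, $r6:4, $r7:5}
[6] sub  $r2, $r5, $r7  →  {$r0:0, $r1:5, $r2:8, $r3:0, $r4:15, $r5:13, $r6:4, $r7:5}
[7] andi  $r3, $r5, 12  →  {$r0:0, $r1:5, $r2:8, $r3:12, $r4:15, $r5:13, $r6:4, $r7:5}
[8] bne  $r0, $r5, L14  →  {$r0:0, $r1:5, $r2:8, $r3:12, $r4:15, $r5:13, $r6:4, $r7:5}  ⟨branch taken⟩
[9] xori  $r5, $r4, 0  →  {$r0:0, $r1:5, $r2:8, $r3:12, $r4:15, $r5:15, $r6:4, $r7:5}

10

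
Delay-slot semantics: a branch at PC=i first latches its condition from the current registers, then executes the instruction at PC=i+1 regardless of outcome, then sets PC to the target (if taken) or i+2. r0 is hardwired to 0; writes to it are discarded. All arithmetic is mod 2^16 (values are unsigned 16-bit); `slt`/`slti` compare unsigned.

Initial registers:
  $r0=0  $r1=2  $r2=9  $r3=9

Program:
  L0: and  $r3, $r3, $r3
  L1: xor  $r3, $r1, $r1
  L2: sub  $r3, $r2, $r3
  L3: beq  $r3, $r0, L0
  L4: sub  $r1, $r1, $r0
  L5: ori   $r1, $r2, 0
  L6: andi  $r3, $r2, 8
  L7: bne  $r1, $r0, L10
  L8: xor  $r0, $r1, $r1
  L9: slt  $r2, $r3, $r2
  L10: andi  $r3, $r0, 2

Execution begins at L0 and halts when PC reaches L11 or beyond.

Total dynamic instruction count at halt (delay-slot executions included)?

10

#0 and  $r3, $r3, $r3 ; 0/2/9/9
#1 xor  $r3, $r1, $r1 ; 0/2/9/0
#2 sub  $r3, $r2, $r3 ; 0/2/9/9
#3 beq  $r3, $r0, L0 ; 0/2/9/9 ; →fallthru
#4 sub  $r1, $r1, $r0 ; 0/2/9/9
#5 ori   $r1, $r2, 0 ; 0/9/9/9
#6 andi  $r3, $r2, 8 ; 0/9/9/8
#7 bne  $r1, $r0, L10 ; 0/9/9/8 ; →target
#8 xor  $r0, $r1, $r1 ; 0/9/9/8
#10 andi  $r3, $r0, 2 ; 0/9/9/0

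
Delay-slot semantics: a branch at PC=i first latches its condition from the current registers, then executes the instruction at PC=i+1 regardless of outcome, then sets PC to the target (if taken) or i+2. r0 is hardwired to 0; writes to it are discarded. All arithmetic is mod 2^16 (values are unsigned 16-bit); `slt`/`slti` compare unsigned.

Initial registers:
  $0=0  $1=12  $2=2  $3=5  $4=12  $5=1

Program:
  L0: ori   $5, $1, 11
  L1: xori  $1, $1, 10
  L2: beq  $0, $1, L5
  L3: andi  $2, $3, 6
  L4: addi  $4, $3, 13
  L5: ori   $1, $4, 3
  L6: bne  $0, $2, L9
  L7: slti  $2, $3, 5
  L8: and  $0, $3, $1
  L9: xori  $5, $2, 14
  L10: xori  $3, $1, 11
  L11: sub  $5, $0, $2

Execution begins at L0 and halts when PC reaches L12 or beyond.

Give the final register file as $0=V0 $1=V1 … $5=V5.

$0=0 $1=19 $2=0 $3=24 $4=18 $5=0

PC=0  ori   $5, $1, 11       | $0=0 $1=12 $2=2 $3=5 $4=12 $5=15
PC=1  xori  $1, $1, 10       | $0=0 $1=6 $2=2 $3=5 $4=12 $5=15
PC=2  beq  $0, $1, L5        | $0=0 $1=6 $2=2 $3=5 $4=12 $5=15  [not taken]
PC=3  andi  $2, $3, 6        | $0=0 $1=6 $2=4 $3=5 $4=12 $5=15
PC=4  addi  $4, $3, 13       | $0=0 $1=6 $2=4 $3=5 $4=18 $5=15
PC=5  ori   $1, $4, 3        | $0=0 $1=19 $2=4 $3=5 $4=18 $5=15
PC=6  bne  $0, $2, L9        | $0=0 $1=19 $2=4 $3=5 $4=18 $5=15  [TAKEN]
PC=7  slti  $2, $3, 5        | $0=0 $1=19 $2=0 $3=5 $4=18 $5=15
PC=9  xori  $5, $2, 14       | $0=0 $1=19 $2=0 $3=5 $4=18 $5=14
PC=10 xori  $3, $1, 11       | $0=0 $1=19 $2=0 $3=24 $4=18 $5=14
PC=11 sub  $5, $0, $2        | $0=0 $1=19 $2=0 $3=24 $4=18 $5=0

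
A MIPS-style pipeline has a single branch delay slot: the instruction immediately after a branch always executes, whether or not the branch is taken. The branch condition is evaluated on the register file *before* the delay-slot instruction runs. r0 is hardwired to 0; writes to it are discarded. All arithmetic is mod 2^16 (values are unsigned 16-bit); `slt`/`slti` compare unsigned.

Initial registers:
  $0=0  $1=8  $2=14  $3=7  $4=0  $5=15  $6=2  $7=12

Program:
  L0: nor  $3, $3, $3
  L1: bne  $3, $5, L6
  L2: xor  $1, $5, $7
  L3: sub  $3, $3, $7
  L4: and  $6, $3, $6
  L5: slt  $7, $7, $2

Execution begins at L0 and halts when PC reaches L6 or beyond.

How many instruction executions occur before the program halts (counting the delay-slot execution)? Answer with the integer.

3

#0 nor  $3, $3, $3 ; 0/8/14/65528/0/15/2/12
#1 bne  $3, $5, L6 ; 0/8/14/65528/0/15/2/12 ; →target
#2 xor  $1, $5, $7 ; 0/3/14/65528/0/15/2/12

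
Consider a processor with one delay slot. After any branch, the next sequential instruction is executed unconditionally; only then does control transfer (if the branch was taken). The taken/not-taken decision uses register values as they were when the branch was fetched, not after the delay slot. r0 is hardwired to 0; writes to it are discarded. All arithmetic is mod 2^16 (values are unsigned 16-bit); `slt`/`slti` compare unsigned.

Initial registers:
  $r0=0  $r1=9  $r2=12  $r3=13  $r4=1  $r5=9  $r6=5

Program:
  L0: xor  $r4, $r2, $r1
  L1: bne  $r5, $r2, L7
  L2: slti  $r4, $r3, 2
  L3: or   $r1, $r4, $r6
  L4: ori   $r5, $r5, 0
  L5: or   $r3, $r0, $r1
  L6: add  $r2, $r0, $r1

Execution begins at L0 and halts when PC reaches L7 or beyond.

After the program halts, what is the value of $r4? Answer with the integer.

#0 xor  $r4, $r2, $r1 ; 0/9/12/13/5/9/5
#1 bne  $r5, $r2, L7 ; 0/9/12/13/5/9/5 ; →target
#2 slti  $r4, $r3, 2 ; 0/9/12/13/0/9/5

0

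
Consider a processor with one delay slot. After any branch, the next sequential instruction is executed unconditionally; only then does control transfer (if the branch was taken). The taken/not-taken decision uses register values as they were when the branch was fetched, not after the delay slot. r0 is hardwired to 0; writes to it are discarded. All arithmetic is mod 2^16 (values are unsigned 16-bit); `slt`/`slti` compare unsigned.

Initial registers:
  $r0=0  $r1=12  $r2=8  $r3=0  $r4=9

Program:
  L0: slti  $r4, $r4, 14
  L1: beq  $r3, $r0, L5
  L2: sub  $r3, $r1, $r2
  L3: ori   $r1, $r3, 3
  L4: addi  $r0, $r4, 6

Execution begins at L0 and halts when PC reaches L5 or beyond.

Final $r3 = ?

4

#0 slti  $r4, $r4, 14 ; 0/12/8/0/1
#1 beq  $r3, $r0, L5 ; 0/12/8/0/1 ; →target
#2 sub  $r3, $r1, $r2 ; 0/12/8/4/1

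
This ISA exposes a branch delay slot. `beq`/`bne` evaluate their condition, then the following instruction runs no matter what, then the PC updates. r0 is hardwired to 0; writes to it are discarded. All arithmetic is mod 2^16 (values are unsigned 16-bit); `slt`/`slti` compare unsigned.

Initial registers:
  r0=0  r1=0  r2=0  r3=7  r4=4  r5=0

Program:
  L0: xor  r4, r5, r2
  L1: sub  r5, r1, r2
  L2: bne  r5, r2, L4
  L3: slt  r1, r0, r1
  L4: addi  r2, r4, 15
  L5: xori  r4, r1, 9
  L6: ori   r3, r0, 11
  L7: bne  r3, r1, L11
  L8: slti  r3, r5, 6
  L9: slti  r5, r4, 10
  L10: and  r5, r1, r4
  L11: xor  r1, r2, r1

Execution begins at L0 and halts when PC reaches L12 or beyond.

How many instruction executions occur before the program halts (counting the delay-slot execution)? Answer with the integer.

10

[0] xor  r4, r5, r2  →  {r0:0, r1:0, r2:0, r3:7, r4:0, r5:0}
[1] sub  r5, r1, r2  →  {r0:0, r1:0, r2:0, r3:7, r4:0, r5:0}
[2] bne  r5, r2, L4  →  {r0:0, r1:0, r2:0, r3:7, r4:0, r5:0}  ⟨branch fallthrough⟩
[3] slt  r1, r0, r1  →  {r0:0, r1:0, r2:0, r3:7, r4:0, r5:0}
[4] addi  r2, r4, 15  →  {r0:0, r1:0, r2:15, r3:7, r4:0, r5:0}
[5] xori  r4, r1, 9  →  {r0:0, r1:0, r2:15, r3:7, r4:9, r5:0}
[6] ori   r3, r0, 11  →  {r0:0, r1:0, r2:15, r3:11, r4:9, r5:0}
[7] bne  r3, r1, L11  →  {r0:0, r1:0, r2:15, r3:11, r4:9, r5:0}  ⟨branch taken⟩
[8] slti  r3, r5, 6  →  {r0:0, r1:0, r2:15, r3:1, r4:9, r5:0}
[11] xor  r1, r2, r1  →  {r0:0, r1:15, r2:15, r3:1, r4:9, r5:0}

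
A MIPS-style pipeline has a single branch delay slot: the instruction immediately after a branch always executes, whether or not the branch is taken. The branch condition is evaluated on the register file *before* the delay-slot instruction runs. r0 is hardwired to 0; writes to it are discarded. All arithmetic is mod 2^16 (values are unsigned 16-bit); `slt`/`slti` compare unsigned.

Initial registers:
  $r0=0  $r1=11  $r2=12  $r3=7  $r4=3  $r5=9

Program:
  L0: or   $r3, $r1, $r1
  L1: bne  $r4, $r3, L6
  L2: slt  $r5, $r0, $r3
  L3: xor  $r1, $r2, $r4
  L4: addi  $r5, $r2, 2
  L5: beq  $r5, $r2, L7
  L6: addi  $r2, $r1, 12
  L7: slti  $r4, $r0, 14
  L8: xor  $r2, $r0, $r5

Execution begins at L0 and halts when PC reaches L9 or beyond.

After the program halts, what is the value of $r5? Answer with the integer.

1

  step pc=0: or   $r3, $r1, $r1  regs=(0,11,12,11,3,9)
  step pc=1: bne  $r4, $r3, L6  cond=T  regs=(0,11,12,11,3,9)
  step pc=2: slt  $r5, $r0, $r3  regs=(0,11,12,11,3,1)
  step pc=6: addi  $r2, $r1, 12  regs=(0,11,23,11,3,1)
  step pc=7: slti  $r4, $r0, 14  regs=(0,11,23,11,1,1)
  step pc=8: xor  $r2, $r0, $r5  regs=(0,11,1,11,1,1)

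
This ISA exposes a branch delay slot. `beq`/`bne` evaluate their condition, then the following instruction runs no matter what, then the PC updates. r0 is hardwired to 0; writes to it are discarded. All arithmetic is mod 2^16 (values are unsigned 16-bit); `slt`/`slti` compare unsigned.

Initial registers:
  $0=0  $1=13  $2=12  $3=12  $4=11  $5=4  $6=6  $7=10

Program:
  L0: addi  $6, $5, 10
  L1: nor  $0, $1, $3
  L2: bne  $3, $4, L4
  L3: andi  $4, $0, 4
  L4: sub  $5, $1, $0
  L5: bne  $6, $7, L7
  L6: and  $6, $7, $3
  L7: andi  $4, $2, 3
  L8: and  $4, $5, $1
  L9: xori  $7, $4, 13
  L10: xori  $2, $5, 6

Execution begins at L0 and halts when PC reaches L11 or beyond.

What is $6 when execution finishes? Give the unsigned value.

[0] addi  $6, $5, 10  →  {$0:0, $1:13, $2:12, $3:12, $4:11, $5:4, $6:14, $7:10}
[1] nor  $0, $1, $3  →  {$0:0, $1:13, $2:12, $3:12, $4:11, $5:4, $6:14, $7:10}
[2] bne  $3, $4, L4  →  {$0:0, $1:13, $2:12, $3:12, $4:11, $5:4, $6:14, $7:10}  ⟨branch taken⟩
[3] andi  $4, $0, 4  →  {$0:0, $1:13, $2:12, $3:12, $4:0, $5:4, $6:14, $7:10}
[4] sub  $5, $1, $0  →  {$0:0, $1:13, $2:12, $3:12, $4:0, $5:13, $6:14, $7:10}
[5] bne  $6, $7, L7  →  {$0:0, $1:13, $2:12, $3:12, $4:0, $5:13, $6:14, $7:10}  ⟨branch taken⟩
[6] and  $6, $7, $3  →  {$0:0, $1:13, $2:12, $3:12, $4:0, $5:13, $6:8, $7:10}
[7] andi  $4, $2, 3  →  {$0:0, $1:13, $2:12, $3:12, $4:0, $5:13, $6:8, $7:10}
[8] and  $4, $5, $1  →  {$0:0, $1:13, $2:12, $3:12, $4:13, $5:13, $6:8, $7:10}
[9] xori  $7, $4, 13  →  {$0:0, $1:13, $2:12, $3:12, $4:13, $5:13, $6:8, $7:0}
[10] xori  $2, $5, 6  →  {$0:0, $1:13, $2:11, $3:12, $4:13, $5:13, $6:8, $7:0}

8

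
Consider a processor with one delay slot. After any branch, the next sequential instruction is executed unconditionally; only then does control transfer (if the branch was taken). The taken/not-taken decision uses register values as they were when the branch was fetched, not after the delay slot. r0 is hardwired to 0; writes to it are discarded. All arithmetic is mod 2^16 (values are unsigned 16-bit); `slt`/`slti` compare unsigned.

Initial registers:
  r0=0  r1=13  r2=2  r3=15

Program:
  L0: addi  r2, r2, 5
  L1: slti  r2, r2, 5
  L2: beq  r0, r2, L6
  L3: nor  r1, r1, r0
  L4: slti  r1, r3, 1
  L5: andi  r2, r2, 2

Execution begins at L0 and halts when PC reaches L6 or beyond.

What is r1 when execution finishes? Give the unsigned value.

65522

  step pc=0: addi  r2, r2, 5  regs=(0,13,7,15)
  step pc=1: slti  r2, r2, 5  regs=(0,13,0,15)
  step pc=2: beq  r0, r2, L6  cond=T  regs=(0,13,0,15)
  step pc=3: nor  r1, r1, r0  regs=(0,65522,0,15)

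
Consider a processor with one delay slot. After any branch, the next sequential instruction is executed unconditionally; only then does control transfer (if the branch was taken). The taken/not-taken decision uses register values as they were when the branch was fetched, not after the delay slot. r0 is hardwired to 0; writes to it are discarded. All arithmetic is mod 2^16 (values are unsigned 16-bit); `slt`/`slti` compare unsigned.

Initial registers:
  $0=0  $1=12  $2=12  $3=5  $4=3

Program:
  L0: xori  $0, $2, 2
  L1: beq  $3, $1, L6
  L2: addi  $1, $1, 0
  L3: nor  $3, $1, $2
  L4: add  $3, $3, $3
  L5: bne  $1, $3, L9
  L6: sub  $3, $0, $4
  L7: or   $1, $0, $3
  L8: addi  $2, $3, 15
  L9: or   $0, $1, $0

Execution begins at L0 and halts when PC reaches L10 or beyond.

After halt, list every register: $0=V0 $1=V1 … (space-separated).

  step pc=0: xori  $0, $2, 2  regs=(0,12,12,5,3)
  step pc=1: beq  $3, $1, L6  cond=F  regs=(0,12,12,5,3)
  step pc=2: addi  $1, $1, 0  regs=(0,12,12,5,3)
  step pc=3: nor  $3, $1, $2  regs=(0,12,12,65523,3)
  step pc=4: add  $3, $3, $3  regs=(0,12,12,65510,3)
  step pc=5: bne  $1, $3, L9  cond=T  regs=(0,12,12,65510,3)
  step pc=6: sub  $3, $0, $4  regs=(0,12,12,65533,3)
  step pc=9: or   $0, $1, $0  regs=(0,12,12,65533,3)

$0=0 $1=12 $2=12 $3=65533 $4=3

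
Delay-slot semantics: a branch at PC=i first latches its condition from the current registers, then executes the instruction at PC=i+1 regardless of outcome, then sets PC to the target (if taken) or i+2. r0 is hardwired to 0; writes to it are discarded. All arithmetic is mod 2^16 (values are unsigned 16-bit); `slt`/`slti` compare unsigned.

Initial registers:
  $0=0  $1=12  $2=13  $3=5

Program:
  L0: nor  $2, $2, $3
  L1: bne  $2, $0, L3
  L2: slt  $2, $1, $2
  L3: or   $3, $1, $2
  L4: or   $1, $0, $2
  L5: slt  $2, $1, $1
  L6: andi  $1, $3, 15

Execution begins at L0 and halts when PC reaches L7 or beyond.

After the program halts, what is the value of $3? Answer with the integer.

[0] nor  $2, $2, $3  →  {$0:0, $1:12, $2:65522, $3:5}
[1] bne  $2, $0, L3  →  {$0:0, $1:12, $2:65522, $3:5}  ⟨branch taken⟩
[2] slt  $2, $1, $2  →  {$0:0, $1:12, $2:1, $3:5}
[3] or   $3, $1, $2  →  {$0:0, $1:12, $2:1, $3:13}
[4] or   $1, $0, $2  →  {$0:0, $1:1, $2:1, $3:13}
[5] slt  $2, $1, $1  →  {$0:0, $1:1, $2:0, $3:13}
[6] andi  $1, $3, 15  →  {$0:0, $1:13, $2:0, $3:13}

13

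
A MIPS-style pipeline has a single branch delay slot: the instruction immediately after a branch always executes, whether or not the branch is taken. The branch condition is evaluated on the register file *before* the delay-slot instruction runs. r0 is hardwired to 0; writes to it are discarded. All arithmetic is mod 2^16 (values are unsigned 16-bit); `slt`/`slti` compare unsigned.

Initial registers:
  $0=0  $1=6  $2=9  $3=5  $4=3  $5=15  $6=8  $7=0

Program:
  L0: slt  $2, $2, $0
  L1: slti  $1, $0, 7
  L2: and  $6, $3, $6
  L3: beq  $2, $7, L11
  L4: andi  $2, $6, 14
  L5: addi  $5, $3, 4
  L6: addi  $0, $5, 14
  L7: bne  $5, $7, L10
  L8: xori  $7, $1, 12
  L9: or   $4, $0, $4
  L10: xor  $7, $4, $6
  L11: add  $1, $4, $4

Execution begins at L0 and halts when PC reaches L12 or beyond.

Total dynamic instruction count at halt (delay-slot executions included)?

[0] slt  $2, $2, $0  →  {$0:0, $1:6, $2:0, $3:5, $4:3, $5:15, $6:8, $7:0}
[1] slti  $1, $0, 7  →  {$0:0, $1:1, $2:0, $3:5, $4:3, $5:15, $6:8, $7:0}
[2] and  $6, $3, $6  →  {$0:0, $1:1, $2:0, $3:5, $4:3, $5:15, $6:0, $7:0}
[3] beq  $2, $7, L11  →  {$0:0, $1:1, $2:0, $3:5, $4:3, $5:15, $6:0, $7:0}  ⟨branch taken⟩
[4] andi  $2, $6, 14  →  {$0:0, $1:1, $2:0, $3:5, $4:3, $5:15, $6:0, $7:0}
[11] add  $1, $4, $4  →  {$0:0, $1:6, $2:0, $3:5, $4:3, $5:15, $6:0, $7:0}

6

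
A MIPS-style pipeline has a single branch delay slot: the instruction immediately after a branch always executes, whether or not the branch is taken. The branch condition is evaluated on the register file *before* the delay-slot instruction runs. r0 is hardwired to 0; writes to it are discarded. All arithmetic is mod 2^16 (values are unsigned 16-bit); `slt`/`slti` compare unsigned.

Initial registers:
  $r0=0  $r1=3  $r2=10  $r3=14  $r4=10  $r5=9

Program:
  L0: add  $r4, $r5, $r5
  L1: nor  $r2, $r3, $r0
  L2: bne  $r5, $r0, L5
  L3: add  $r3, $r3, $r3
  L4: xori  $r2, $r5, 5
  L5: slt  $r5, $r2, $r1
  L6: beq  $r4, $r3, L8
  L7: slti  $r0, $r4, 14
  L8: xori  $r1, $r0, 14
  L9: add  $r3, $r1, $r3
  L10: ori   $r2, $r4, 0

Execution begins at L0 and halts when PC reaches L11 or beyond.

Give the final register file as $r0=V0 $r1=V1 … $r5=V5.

$r0=0 $r1=14 $r2=18 $r3=42 $r4=18 $r5=0

[0] add  $r4, $r5, $r5  →  {$r0:0, $r1:3, $r2:10, $r3:14, $r4:18, $r5:9}
[1] nor  $r2, $r3, $r0  →  {$r0:0, $r1:3, $r2:65521, $r3:14, $r4:18, $r5:9}
[2] bne  $r5, $r0, L5  →  {$r0:0, $r1:3, $r2:65521, $r3:14, $r4:18, $r5:9}  ⟨branch taken⟩
[3] add  $r3, $r3, $r3  →  {$r0:0, $r1:3, $r2:65521, $r3:28, $r4:18, $r5:9}
[5] slt  $r5, $r2, $r1  →  {$r0:0, $r1:3, $r2:65521, $r3:28, $r4:18, $r5:0}
[6] beq  $r4, $r3, L8  →  {$r0:0, $r1:3, $r2:65521, $r3:28, $r4:18, $r5:0}  ⟨branch fallthrough⟩
[7] slti  $r0, $r4, 14  →  {$r0:0, $r1:3, $r2:65521, $r3:28, $r4:18, $r5:0}
[8] xori  $r1, $r0, 14  →  {$r0:0, $r1:14, $r2:65521, $r3:28, $r4:18, $r5:0}
[9] add  $r3, $r1, $r3  →  {$r0:0, $r1:14, $r2:65521, $r3:42, $r4:18, $r5:0}
[10] ori   $r2, $r4, 0  →  {$r0:0, $r1:14, $r2:18, $r3:42, $r4:18, $r5:0}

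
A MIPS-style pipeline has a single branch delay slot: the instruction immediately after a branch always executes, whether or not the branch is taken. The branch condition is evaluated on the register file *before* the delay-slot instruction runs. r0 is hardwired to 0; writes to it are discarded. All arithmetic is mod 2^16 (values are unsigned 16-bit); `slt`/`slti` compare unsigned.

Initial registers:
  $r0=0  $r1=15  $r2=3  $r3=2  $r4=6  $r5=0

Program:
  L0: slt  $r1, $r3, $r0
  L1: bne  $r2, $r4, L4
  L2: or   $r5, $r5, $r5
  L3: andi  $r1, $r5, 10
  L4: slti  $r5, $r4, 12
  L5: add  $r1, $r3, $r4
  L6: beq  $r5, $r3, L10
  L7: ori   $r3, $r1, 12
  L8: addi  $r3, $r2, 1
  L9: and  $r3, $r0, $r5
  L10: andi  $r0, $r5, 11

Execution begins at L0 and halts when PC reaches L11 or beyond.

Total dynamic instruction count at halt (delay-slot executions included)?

10

#0 slt  $r1, $r3, $r0 ; 0/0/3/2/6/0
#1 bne  $r2, $r4, L4 ; 0/0/3/2/6/0 ; →target
#2 or   $r5, $r5, $r5 ; 0/0/3/2/6/0
#4 slti  $r5, $r4, 12 ; 0/0/3/2/6/1
#5 add  $r1, $r3, $r4 ; 0/8/3/2/6/1
#6 beq  $r5, $r3, L10 ; 0/8/3/2/6/1 ; →fallthru
#7 ori   $r3, $r1, 12 ; 0/8/3/12/6/1
#8 addi  $r3, $r2, 1 ; 0/8/3/4/6/1
#9 and  $r3, $r0, $r5 ; 0/8/3/0/6/1
#10 andi  $r0, $r5, 11 ; 0/8/3/0/6/1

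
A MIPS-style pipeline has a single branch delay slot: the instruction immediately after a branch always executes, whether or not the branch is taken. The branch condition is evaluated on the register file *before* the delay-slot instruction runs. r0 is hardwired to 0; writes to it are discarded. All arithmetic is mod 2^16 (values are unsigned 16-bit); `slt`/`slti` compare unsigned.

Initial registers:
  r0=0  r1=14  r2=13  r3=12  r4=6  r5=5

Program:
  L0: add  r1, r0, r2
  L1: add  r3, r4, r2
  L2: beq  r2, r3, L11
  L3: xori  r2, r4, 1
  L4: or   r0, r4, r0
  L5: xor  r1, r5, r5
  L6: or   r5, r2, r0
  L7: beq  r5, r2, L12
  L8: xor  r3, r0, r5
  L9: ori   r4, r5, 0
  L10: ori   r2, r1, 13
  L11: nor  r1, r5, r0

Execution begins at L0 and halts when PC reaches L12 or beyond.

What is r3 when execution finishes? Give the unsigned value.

7

[0] add  r1, r0, r2  →  {r0:0, r1:13, r2:13, r3:12, r4:6, r5:5}
[1] add  r3, r4, r2  →  {r0:0, r1:13, r2:13, r3:19, r4:6, r5:5}
[2] beq  r2, r3, L11  →  {r0:0, r1:13, r2:13, r3:19, r4:6, r5:5}  ⟨branch fallthrough⟩
[3] xori  r2, r4, 1  →  {r0:0, r1:13, r2:7, r3:19, r4:6, r5:5}
[4] or   r0, r4, r0  →  {r0:0, r1:13, r2:7, r3:19, r4:6, r5:5}
[5] xor  r1, r5, r5  →  {r0:0, r1:0, r2:7, r3:19, r4:6, r5:5}
[6] or   r5, r2, r0  →  {r0:0, r1:0, r2:7, r3:19, r4:6, r5:7}
[7] beq  r5, r2, L12  →  {r0:0, r1:0, r2:7, r3:19, r4:6, r5:7}  ⟨branch taken⟩
[8] xor  r3, r0, r5  →  {r0:0, r1:0, r2:7, r3:7, r4:6, r5:7}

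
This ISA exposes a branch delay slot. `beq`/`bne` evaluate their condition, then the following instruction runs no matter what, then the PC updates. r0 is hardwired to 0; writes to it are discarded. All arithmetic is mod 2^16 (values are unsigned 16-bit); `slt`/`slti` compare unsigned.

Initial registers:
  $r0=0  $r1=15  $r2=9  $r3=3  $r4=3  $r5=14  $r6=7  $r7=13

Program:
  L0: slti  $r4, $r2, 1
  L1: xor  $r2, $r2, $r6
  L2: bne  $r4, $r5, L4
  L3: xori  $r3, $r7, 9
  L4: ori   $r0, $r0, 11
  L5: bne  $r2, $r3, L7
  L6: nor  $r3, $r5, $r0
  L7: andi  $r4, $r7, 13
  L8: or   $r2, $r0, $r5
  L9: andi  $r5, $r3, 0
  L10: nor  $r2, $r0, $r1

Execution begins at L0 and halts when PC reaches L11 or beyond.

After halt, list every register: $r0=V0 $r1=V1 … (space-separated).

$r0=0 $r1=15 $r2=65520 $r3=65521 $r4=13 $r5=0 $r6=7 $r7=13

  step pc=0: slti  $r4, $r2, 1  regs=(0,15,9,3,0,14,7,13)
  step pc=1: xor  $r2, $r2, $r6  regs=(0,15,14,3,0,14,7,13)
  step pc=2: bne  $r4, $r5, L4  cond=T  regs=(0,15,14,3,0,14,7,13)
  step pc=3: xori  $r3, $r7, 9  regs=(0,15,14,4,0,14,7,13)
  step pc=4: ori   $r0, $r0, 11  regs=(0,15,14,4,0,14,7,13)
  step pc=5: bne  $r2, $r3, L7  cond=T  regs=(0,15,14,4,0,14,7,13)
  step pc=6: nor  $r3, $r5, $r0  regs=(0,15,14,65521,0,14,7,13)
  step pc=7: andi  $r4, $r7, 13  regs=(0,15,14,65521,13,14,7,13)
  step pc=8: or   $r2, $r0, $r5  regs=(0,15,14,65521,13,14,7,13)
  step pc=9: andi  $r5, $r3, 0  regs=(0,15,14,65521,13,0,7,13)
  step pc=10: nor  $r2, $r0, $r1  regs=(0,15,65520,65521,13,0,7,13)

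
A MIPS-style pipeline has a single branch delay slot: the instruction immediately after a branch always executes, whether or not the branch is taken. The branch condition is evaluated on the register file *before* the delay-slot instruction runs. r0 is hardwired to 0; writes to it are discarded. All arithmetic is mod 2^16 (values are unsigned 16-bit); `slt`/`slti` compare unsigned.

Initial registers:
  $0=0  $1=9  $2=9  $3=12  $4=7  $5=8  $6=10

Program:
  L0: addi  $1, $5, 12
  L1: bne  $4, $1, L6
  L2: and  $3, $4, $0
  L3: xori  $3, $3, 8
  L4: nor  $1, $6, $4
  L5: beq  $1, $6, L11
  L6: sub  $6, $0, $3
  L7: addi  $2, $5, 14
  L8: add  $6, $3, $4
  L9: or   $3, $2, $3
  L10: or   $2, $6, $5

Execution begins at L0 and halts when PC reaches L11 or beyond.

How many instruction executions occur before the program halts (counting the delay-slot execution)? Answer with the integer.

PC=0  addi  $1, $5, 12       | $0=0 $1=20 $2=9 $3=12 $4=7 $5=8 $6=10
PC=1  bne  $4, $1, L6        | $0=0 $1=20 $2=9 $3=12 $4=7 $5=8 $6=10  [TAKEN]
PC=2  and  $3, $4, $0        | $0=0 $1=20 $2=9 $3=0 $4=7 $5=8 $6=10
PC=6  sub  $6, $0, $3        | $0=0 $1=20 $2=9 $3=0 $4=7 $5=8 $6=0
PC=7  addi  $2, $5, 14       | $0=0 $1=20 $2=22 $3=0 $4=7 $5=8 $6=0
PC=8  add  $6, $3, $4        | $0=0 $1=20 $2=22 $3=0 $4=7 $5=8 $6=7
PC=9  or   $3, $2, $3        | $0=0 $1=20 $2=22 $3=22 $4=7 $5=8 $6=7
PC=10 or   $2, $6, $5        | $0=0 $1=20 $2=15 $3=22 $4=7 $5=8 $6=7

8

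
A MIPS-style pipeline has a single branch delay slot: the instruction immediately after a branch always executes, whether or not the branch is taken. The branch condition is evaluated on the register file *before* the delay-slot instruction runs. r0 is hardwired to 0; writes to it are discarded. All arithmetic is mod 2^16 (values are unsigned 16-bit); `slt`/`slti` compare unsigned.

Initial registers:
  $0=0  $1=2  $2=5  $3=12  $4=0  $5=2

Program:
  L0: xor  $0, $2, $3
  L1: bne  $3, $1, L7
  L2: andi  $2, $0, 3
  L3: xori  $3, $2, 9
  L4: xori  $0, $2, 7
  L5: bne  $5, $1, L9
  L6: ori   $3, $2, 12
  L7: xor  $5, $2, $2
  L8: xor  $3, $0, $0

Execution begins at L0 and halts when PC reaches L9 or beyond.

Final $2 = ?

#0 xor  $0, $2, $3 ; 0/2/5/12/0/2
#1 bne  $3, $1, L7 ; 0/2/5/12/0/2 ; →target
#2 andi  $2, $0, 3 ; 0/2/0/12/0/2
#7 xor  $5, $2, $2 ; 0/2/0/12/0/0
#8 xor  $3, $0, $0 ; 0/2/0/0/0/0

0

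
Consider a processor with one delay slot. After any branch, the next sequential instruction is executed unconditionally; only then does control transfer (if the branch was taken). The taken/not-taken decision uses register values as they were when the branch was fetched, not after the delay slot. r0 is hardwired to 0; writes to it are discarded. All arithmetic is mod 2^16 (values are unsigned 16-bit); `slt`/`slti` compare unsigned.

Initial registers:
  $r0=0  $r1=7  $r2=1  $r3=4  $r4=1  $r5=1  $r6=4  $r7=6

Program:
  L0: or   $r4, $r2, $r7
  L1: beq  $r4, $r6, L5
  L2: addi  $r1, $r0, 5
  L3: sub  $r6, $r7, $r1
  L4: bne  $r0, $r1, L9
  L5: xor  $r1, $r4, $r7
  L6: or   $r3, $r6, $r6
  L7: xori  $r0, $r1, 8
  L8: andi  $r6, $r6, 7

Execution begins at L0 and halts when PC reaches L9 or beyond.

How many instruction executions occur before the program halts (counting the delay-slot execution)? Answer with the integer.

  step pc=0: or   $r4, $r2, $r7  regs=(0,7,1,4,7,1,4,6)
  step pc=1: beq  $r4, $r6, L5  cond=F  regs=(0,7,1,4,7,1,4,6)
  step pc=2: addi  $r1, $r0, 5  regs=(0,5,1,4,7,1,4,6)
  step pc=3: sub  $r6, $r7, $r1  regs=(0,5,1,4,7,1,1,6)
  step pc=4: bne  $r0, $r1, L9  cond=T  regs=(0,5,1,4,7,1,1,6)
  step pc=5: xor  $r1, $r4, $r7  regs=(0,1,1,4,7,1,1,6)

6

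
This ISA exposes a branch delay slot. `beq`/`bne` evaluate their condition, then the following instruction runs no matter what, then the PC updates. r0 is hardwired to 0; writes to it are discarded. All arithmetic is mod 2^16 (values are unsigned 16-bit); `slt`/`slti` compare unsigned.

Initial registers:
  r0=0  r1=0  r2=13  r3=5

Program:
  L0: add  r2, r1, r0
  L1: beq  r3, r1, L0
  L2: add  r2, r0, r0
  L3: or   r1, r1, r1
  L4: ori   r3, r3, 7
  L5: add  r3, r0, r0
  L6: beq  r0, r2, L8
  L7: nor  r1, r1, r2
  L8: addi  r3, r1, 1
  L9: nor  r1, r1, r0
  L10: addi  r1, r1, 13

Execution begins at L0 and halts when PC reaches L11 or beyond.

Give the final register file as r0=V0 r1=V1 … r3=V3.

  step pc=0: add  r2, r1, r0  regs=(0,0,0,5)
  step pc=1: beq  r3, r1, L0  cond=F  regs=(0,0,0,5)
  step pc=2: add  r2, r0, r0  regs=(0,0,0,5)
  step pc=3: or   r1, r1, r1  regs=(0,0,0,5)
  step pc=4: ori   r3, r3, 7  regs=(0,0,0,7)
  step pc=5: add  r3, r0, r0  regs=(0,0,0,0)
  step pc=6: beq  r0, r2, L8  cond=T  regs=(0,0,0,0)
  step pc=7: nor  r1, r1, r2  regs=(0,65535,0,0)
  step pc=8: addi  r3, r1, 1  regs=(0,65535,0,0)
  step pc=9: nor  r1, r1, r0  regs=(0,0,0,0)
  step pc=10: addi  r1, r1, 13  regs=(0,13,0,0)

r0=0 r1=13 r2=0 r3=0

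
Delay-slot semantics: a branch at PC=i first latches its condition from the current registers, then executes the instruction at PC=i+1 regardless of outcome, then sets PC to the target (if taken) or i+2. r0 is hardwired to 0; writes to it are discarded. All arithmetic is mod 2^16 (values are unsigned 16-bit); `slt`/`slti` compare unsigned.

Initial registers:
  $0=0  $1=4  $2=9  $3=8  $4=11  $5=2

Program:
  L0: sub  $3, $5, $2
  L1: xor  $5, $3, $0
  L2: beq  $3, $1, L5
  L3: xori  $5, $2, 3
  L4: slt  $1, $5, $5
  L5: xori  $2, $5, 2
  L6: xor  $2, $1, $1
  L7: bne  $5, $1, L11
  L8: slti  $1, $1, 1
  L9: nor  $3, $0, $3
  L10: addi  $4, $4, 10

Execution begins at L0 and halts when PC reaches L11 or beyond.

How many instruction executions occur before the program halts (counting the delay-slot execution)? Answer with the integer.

9

[0] sub  $3, $5, $2  →  {$0:0, $1:4, $2:9, $3:65529, $4:11, $5:2}
[1] xor  $5, $3, $0  →  {$0:0, $1:4, $2:9, $3:65529, $4:11, $5:65529}
[2] beq  $3, $1, L5  →  {$0:0, $1:4, $2:9, $3:65529, $4:11, $5:65529}  ⟨branch fallthrough⟩
[3] xori  $5, $2, 3  →  {$0:0, $1:4, $2:9, $3:65529, $4:11, $5:10}
[4] slt  $1, $5, $5  →  {$0:0, $1:0, $2:9, $3:65529, $4:11, $5:10}
[5] xori  $2, $5, 2  →  {$0:0, $1:0, $2:8, $3:65529, $4:11, $5:10}
[6] xor  $2, $1, $1  →  {$0:0, $1:0, $2:0, $3:65529, $4:11, $5:10}
[7] bne  $5, $1, L11  →  {$0:0, $1:0, $2:0, $3:65529, $4:11, $5:10}  ⟨branch taken⟩
[8] slti  $1, $1, 1  →  {$0:0, $1:1, $2:0, $3:65529, $4:11, $5:10}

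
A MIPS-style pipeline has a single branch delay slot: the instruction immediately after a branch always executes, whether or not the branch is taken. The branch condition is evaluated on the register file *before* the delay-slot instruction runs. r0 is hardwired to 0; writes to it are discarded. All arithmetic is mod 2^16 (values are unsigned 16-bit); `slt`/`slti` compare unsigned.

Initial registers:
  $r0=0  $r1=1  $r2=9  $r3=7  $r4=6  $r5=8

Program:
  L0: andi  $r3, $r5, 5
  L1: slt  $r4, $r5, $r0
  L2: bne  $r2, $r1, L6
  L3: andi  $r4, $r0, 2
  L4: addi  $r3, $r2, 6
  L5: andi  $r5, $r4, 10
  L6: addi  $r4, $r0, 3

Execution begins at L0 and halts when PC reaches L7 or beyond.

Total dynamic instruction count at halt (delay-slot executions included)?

  step pc=0: andi  $r3, $r5, 5  regs=(0,1,9,0,6,8)
  step pc=1: slt  $r4, $r5, $r0  regs=(0,1,9,0,0,8)
  step pc=2: bne  $r2, $r1, L6  cond=T  regs=(0,1,9,0,0,8)
  step pc=3: andi  $r4, $r0, 2  regs=(0,1,9,0,0,8)
  step pc=6: addi  $r4, $r0, 3  regs=(0,1,9,0,3,8)

5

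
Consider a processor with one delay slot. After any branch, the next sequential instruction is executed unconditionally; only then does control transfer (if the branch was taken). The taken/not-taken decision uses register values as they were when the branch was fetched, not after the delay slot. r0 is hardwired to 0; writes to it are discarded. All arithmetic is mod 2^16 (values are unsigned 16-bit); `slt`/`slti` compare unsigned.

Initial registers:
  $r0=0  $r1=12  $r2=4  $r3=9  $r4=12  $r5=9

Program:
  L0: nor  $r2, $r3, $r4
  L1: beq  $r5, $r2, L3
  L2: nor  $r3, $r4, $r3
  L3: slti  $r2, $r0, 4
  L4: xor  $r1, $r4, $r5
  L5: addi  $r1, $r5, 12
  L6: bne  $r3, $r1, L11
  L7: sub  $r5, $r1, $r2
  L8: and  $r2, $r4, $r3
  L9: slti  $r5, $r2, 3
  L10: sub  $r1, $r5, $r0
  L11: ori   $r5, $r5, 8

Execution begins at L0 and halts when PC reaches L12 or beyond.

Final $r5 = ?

[0] nor  $r2, $r3, $r4  →  {$r0:0, $r1:12, $r2:65522, $r3:9, $r4:12, $r5:9}
[1] beq  $r5, $r2, L3  →  {$r0:0, $r1:12, $r2:65522, $r3:9, $r4:12, $r5:9}  ⟨branch fallthrough⟩
[2] nor  $r3, $r4, $r3  →  {$r0:0, $r1:12, $r2:65522, $r3:65522, $r4:12, $r5:9}
[3] slti  $r2, $r0, 4  →  {$r0:0, $r1:12, $r2:1, $r3:65522, $r4:12, $r5:9}
[4] xor  $r1, $r4, $r5  →  {$r0:0, $r1:5, $r2:1, $r3:65522, $r4:12, $r5:9}
[5] addi  $r1, $r5, 12  →  {$r0:0, $r1:21, $r2:1, $r3:65522, $r4:12, $r5:9}
[6] bne  $r3, $r1, L11  →  {$r0:0, $r1:21, $r2:1, $r3:65522, $r4:12, $r5:9}  ⟨branch taken⟩
[7] sub  $r5, $r1, $r2  →  {$r0:0, $r1:21, $r2:1, $r3:65522, $r4:12, $r5:20}
[11] ori   $r5, $r5, 8  →  {$r0:0, $r1:21, $r2:1, $r3:65522, $r4:12, $r5:28}

28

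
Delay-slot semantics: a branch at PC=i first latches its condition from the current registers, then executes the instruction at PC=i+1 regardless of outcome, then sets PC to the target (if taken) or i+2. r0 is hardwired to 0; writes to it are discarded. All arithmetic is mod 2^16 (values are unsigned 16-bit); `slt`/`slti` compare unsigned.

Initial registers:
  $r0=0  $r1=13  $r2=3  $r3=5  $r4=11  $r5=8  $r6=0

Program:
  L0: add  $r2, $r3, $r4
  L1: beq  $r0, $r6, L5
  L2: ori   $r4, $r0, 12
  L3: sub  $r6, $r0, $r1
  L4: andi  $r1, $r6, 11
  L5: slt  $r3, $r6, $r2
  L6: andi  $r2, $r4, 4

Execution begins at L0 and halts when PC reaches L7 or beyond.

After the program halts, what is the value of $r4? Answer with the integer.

12

#0 add  $r2, $r3, $r4 ; 0/13/16/5/11/8/0
#1 beq  $r0, $r6, L5 ; 0/13/16/5/11/8/0 ; →target
#2 ori   $r4, $r0, 12 ; 0/13/16/5/12/8/0
#5 slt  $r3, $r6, $r2 ; 0/13/16/1/12/8/0
#6 andi  $r2, $r4, 4 ; 0/13/4/1/12/8/0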